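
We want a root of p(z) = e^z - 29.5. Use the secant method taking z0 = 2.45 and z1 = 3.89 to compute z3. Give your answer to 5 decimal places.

3.32615

p(2.45) = -17.9116533, p(3.89) = 19.4108865
z2 = 3.8900000 − 19.4108865·(3.8900000 − 2.4500000) / (19.4108865 − (-17.9116533)) = 3.8900000 − (27.9516766)/(37.3225398) = 3.1410779
p(3.1410779) = -6.3712171
z3 = 3.1410779 − (-6.3712171)·(3.1410779 − 3.8900000) / (-6.3712171 − 19.4108865) = 3.1410779 − (4.7715456)/(-25.7821036) = 3.3261499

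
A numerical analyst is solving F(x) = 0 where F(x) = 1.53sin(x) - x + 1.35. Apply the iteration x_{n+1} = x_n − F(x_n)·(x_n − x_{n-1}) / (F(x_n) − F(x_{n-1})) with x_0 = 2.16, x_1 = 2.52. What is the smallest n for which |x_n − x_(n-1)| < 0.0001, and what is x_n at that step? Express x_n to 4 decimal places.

n = 5, x_n = 2.3922

F(2.16) = 0.462017, F(2.52) = -0.279034
x_2 = 2.520000 − (-0.279034)·(0.360000)/(-0.741051) = 2.384446;  |Δ| = 0.135554
F(2.384446) = 0.016435
x_3 = 2.384446 − 0.016435·(-0.135554)/(0.295469) = 2.391986;  |Δ| = 0.007540
F(2.391986) = 0.000481
x_4 = 2.391986 − 0.000481·(0.007540)/(-0.015954) = 2.392213;  |Δ| = 0.000227
F(2.392213) = -0.000001
x_5 = 2.392213 − (-0.000001)·(0.000227)/(-0.000482) = 2.392213;  |Δ| = 0.000000
|x_5 − x_4| = 0.000000 < 0.0001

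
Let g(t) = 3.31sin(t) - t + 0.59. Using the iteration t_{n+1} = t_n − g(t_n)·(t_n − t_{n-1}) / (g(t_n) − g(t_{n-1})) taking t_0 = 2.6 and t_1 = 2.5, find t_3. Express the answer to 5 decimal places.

g(2.6) = -0.3036905, g(2.5) = 0.0709428
t_2 = 2.5000000 − 0.0709428·(2.5000000 − 2.6000000) / (0.0709428 − (-0.3036905)) = 2.5000000 − (-0.0070943)/(0.3746333) = 2.5189366
g(2.5189366) = 0.0014382
t_3 = 2.5189366 − 0.0014382·(2.5189366 − 2.5000000) / (0.0014382 − 0.0709428) = 2.5189366 − (0.0000272)/(-0.0695046) = 2.5193284

2.51933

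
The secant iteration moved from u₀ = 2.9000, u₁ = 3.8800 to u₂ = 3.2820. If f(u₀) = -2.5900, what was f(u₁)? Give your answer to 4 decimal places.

The secant line through (2.9000, -2.5900) and (3.8800, f(u₁)) crosses zero at u₂ = 3.2820.
So (2.9000, -2.5900), (3.8800, f(u₁)), (3.2820, 0) are collinear:
f(u₁) = -2.5900 · (3.8800 − 3.2820) / (2.9000 − 3.2820) = -2.5900 · (0.598000)/(-0.382000) = 4.054503

4.0545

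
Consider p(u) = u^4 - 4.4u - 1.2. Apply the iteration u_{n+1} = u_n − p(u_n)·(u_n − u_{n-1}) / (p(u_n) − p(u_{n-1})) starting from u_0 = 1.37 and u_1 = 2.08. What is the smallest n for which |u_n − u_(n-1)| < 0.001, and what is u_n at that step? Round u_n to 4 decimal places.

p(1.37) = -3.705246, p(2.08) = 8.365737
u_2 = 2.080000 − 8.365737·(0.710000)/(12.070983) = 1.587938;  |Δ| = 0.492062
p(1.587938) = -1.828728
u_3 = 1.587938 − (-1.828728)·(-0.492062)/(-10.194465) = 1.676206;  |Δ| = 0.088268
p(1.676206) = -0.681077
u_4 = 1.676206 − (-0.681077)·(0.088268)/(1.147651) = 1.728589;  |Δ| = 0.052383
p(1.728589) = 0.122477
u_5 = 1.728589 − 0.122477·(0.052383)/(0.803554) = 1.720605;  |Δ| = 0.007984
p(1.720605) = -0.006208
u_6 = 1.720605 − (-0.006208)·(-0.007984)/(-0.128685) = 1.720990;  |Δ| = 0.000385
|u_6 − u_5| = 0.000385 < 0.001

n = 6, u_n = 1.7210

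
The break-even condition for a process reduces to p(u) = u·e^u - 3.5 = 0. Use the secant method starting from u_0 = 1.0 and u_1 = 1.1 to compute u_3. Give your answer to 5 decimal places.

1.13022

p(1.0) = -0.7817182, p(1.1) = -0.1954174
u_2 = 1.1000000 − (-0.1954174)·(1.1000000 − 1.0000000) / (-0.1954174 − (-0.7817182)) = 1.1000000 − (-0.0195417)/(0.5863008) = 1.1333306
p(1.1333306) = 0.0201066
u_3 = 1.1333306 − 0.0201066·(1.1333306 − 1.1000000) / (0.0201066 − (-0.1954174)) = 1.1333306 − (0.0006702)/(0.2155240) = 1.1302211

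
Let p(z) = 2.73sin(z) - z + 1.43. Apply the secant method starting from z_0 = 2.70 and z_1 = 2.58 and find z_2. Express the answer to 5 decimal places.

2.66956

p(2.70) = -0.1032529, p(2.58) = 0.3038203
z_2 = 2.5800000 − 0.3038203·(2.5800000 − 2.7000000) / (0.3038203 − (-0.1032529)) = 2.5800000 − (-0.0364584)/(0.4070732) = 2.6695624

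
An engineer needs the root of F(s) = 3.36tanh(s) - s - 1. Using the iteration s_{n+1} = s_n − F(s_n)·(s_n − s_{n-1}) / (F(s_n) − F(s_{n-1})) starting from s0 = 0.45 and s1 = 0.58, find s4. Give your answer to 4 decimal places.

F(0.45) = -0.032419, F(0.58) = 0.176156
s2 = 0.580000 − 0.176156·(0.580000 − 0.450000) / (0.176156 − (-0.032419)) = 0.580000 − (0.022900)/(0.208575) = 0.470206
F(0.470206) = 0.002703
s3 = 0.470206 − 0.002703·(0.470206 − 0.580000) / (0.002703 − 0.176156) = 0.470206 − (-0.000297)/(-0.173453) = 0.468495
F(0.468495) = -0.000234
s4 = 0.468495 − (-0.000234)·(0.468495 − 0.470206) / (-0.000234 − 0.002703) = 0.468495 − (0.000000)/(-0.002937) = 0.468631

0.4686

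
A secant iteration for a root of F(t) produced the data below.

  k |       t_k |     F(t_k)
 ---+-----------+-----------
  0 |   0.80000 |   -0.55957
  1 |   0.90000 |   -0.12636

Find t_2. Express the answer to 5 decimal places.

0.92917

t_2 = 0.90000 − (-0.12636)·(0.90000 − 0.80000) / (-0.12636 − (-0.55957))
   = 0.90000 − (-0.0126360)/(0.4332100) = 0.9291683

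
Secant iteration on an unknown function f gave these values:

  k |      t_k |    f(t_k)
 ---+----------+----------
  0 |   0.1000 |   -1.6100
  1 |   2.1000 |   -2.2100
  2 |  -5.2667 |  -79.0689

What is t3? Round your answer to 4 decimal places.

t3 = -5.2667 − (-79.0689)·(-5.2667 − 2.1000) / (-79.0689 − (-2.2100))
   = -5.2667 − (582.476866)/(-76.858900) = 2.311822

2.3118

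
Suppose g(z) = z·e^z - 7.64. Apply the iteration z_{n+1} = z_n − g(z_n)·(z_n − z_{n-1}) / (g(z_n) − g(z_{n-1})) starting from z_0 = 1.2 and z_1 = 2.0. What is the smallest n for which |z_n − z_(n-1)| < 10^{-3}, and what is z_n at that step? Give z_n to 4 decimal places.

n = 6, z_n = 1.5775

g(1.2) = -3.655860, g(2.0) = 7.138112
z_2 = 2.000000 − 7.138112·(0.800000)/(10.793972) = 1.470956;  |Δ| = 0.529044
g(1.470956) = -1.236351
z_3 = 1.470956 − (-1.236351)·(-0.529044)/(-8.374463) = 1.549060;  |Δ| = 0.078105
g(1.549060) = -0.348503
z_4 = 1.549060 − (-0.348503)·(0.078105)/(0.887848) = 1.579718;  |Δ| = 0.030658
g(1.579718) = 0.027304
z_5 = 1.579718 − 0.027304·(0.030658)/(0.375807) = 1.577491;  |Δ| = 0.002227
g(1.577491) = -0.000543
z_6 = 1.577491 − (-0.000543)·(-0.002227)/(-0.027847) = 1.577534;  |Δ| = 0.000043
|z_6 − z_5| = 0.000043 < 10^{-3}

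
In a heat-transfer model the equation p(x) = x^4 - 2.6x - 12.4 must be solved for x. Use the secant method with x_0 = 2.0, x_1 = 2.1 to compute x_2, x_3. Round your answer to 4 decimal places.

p(2.0) = -1.600000, p(2.1) = 1.588100
x_2 = 2.100000 − 1.588100·(2.100000 − 2.000000) / (1.588100 − (-1.600000)) = 2.100000 − (0.158810)/(3.188100) = 2.050187
p(2.050187) = -0.063047
x_3 = 2.050187 − (-0.063047)·(2.050187 − 2.100000) / (-0.063047 − 1.588100) = 2.050187 − (0.003141)/(-1.651147) = 2.052089

2.0502, 2.0521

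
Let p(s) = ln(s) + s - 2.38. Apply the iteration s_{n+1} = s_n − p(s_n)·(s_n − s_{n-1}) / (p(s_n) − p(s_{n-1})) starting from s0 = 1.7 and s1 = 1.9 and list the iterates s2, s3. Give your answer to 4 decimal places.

1.7960, 1.7950

p(1.7) = -0.149372, p(1.9) = 0.161854
s2 = 1.900000 − 0.161854·(1.900000 − 1.700000) / (0.161854 − (-0.149372)) = 1.900000 − (0.032371)/(0.311226) = 1.795989
p(1.795989) = 0.001545
s3 = 1.795989 − 0.001545·(1.795989 − 1.900000) / (0.001545 − 0.161854) = 1.795989 − (-0.000161)/(-0.160308) = 1.794987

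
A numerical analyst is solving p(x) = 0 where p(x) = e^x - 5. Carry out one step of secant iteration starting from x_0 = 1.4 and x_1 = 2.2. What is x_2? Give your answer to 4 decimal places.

1.5521

p(1.4) = -0.944800, p(2.2) = 4.025013
x_2 = 2.200000 − 4.025013·(2.200000 − 1.400000) / (4.025013 − (-0.944800)) = 2.200000 − (3.220011)/(4.969814) = 1.552086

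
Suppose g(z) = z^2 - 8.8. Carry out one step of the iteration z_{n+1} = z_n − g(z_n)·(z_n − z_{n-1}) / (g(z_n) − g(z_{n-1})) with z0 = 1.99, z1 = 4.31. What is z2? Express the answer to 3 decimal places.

2.758

g(1.99) = -4.83990, g(4.31) = 9.77610
z2 = 4.31000 − 9.77610·(4.31000 − 1.99000) / (9.77610 − (-4.83990)) = 4.31000 − (22.68055)/(14.61600) = 2.75824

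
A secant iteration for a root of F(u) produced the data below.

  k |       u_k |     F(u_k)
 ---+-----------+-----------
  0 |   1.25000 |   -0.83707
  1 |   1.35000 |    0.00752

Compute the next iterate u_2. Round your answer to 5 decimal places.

u_2 = 1.35000 − 0.00752·(1.35000 − 1.25000) / (0.00752 − (-0.83707))
   = 1.35000 − (0.0007520)/(0.8445900) = 1.3491096

1.34911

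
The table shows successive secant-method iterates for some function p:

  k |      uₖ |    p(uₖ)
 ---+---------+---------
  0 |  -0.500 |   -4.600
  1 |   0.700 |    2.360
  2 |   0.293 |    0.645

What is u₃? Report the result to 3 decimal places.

u₃ = 0.293 − 0.645·(0.293 − 0.700) / (0.645 − 2.360)
   = 0.293 − (-0.26251)/(-1.71500) = 0.13993

0.140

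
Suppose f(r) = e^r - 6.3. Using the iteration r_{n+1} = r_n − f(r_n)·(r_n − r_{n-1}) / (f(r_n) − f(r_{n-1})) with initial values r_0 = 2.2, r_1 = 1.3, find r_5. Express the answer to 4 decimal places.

1.8405

f(2.2) = 2.725013, f(1.3) = -2.630703
r_2 = 1.300000 − (-2.630703)·(1.300000 − 2.200000) / (-2.630703 − 2.725013) = 1.300000 − (2.367633)/(-5.355717) = 1.742076
f(1.742076) = -0.590818
r_3 = 1.742076 − (-0.590818)·(1.742076 − 1.300000) / (-0.590818 − (-2.630703)) = 1.742076 − (-0.261186)/(2.039886) = 1.870115
f(1.870115) = 0.189045
r_4 = 1.870115 − 0.189045·(1.870115 − 1.742076) / (0.189045 − (-0.590818)) = 1.870115 − (0.024205)/(0.779863) = 1.839078
f(1.839078) = -0.009267
r_5 = 1.839078 − (-0.009267)·(1.839078 − 1.870115) / (-0.009267 − 0.189045) = 1.839078 − (0.000288)/(-0.198313) = 1.840528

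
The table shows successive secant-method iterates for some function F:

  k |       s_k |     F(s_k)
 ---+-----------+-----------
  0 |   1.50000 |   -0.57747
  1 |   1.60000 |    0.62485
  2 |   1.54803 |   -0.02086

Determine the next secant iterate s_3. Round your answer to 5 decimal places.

1.54971

s_3 = 1.54803 − (-0.02086)·(1.54803 − 1.60000) / (-0.02086 − 0.62485)
   = 1.54803 − (0.0010841)/(-0.6457100) = 1.5497089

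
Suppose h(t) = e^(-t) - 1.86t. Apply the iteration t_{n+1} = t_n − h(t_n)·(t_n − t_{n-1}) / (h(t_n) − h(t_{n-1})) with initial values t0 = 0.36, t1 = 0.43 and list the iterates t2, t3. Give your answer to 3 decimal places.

0.371, 0.371

h(0.36) = 0.02808, h(0.43) = -0.14929
t2 = 0.43000 − (-0.14929)·(0.43000 − 0.36000) / (-0.14929 − 0.02808) = 0.43000 − (-0.01045)/(-0.17737) = 0.37108
h(0.37108) = -0.00022
t3 = 0.37108 − (-0.00022)·(0.37108 − 0.43000) / (-0.00022 − (-0.14929)) = 0.37108 − (0.00001)/(0.14907) = 0.37099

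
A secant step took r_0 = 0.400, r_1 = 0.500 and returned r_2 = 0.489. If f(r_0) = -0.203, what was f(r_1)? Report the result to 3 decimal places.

The secant line through (0.400, -0.203) and (0.500, f(r_1)) crosses zero at r_2 = 0.489.
So (0.400, -0.203), (0.500, f(r_1)), (0.489, 0) are collinear:
f(r_1) = -0.203 · (0.500 − 0.489) / (0.400 − 0.489) = -0.203 · (0.01100)/(-0.08900) = 0.02509

0.025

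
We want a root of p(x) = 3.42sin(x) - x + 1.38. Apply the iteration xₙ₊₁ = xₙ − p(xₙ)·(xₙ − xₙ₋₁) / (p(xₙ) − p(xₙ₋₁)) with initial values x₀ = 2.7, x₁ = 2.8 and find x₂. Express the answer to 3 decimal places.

p(2.7) = 0.14164, p(2.8) = -0.27434
x₂ = 2.80000 − (-0.27434)·(2.80000 − 2.70000) / (-0.27434 − 0.14164) = 2.80000 − (-0.02743)/(-0.41598) = 2.73405

2.734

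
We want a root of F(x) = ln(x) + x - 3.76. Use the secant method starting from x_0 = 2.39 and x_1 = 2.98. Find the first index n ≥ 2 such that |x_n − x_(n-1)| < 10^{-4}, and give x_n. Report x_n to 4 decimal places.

F(2.39) = -0.498707, F(2.98) = 0.311923
x_2 = 2.980000 − 0.311923·(0.590000)/(0.810630) = 2.752973;  |Δ| = 0.227027
F(2.752973) = 0.005655
x_3 = 2.752973 − 0.005655·(-0.227027)/(-0.306269) = 2.748782;  |Δ| = 0.004192
F(2.748782) = -0.000061
x_4 = 2.748782 − (-0.000061)·(-0.004192)/(-0.005715) = 2.748826;  |Δ| = 0.000045
|x_4 − x_3| = 0.000045 < 10^{-4}

n = 4, x_n = 2.7488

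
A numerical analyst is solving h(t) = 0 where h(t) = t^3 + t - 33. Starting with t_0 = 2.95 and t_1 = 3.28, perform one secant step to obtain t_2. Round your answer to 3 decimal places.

h(2.95) = -4.37762, h(3.28) = 5.56755
t_2 = 3.28000 − 5.56755·(3.28000 − 2.95000) / (5.56755 − (-4.37762)) = 3.28000 − (1.83729)/(9.94518) = 3.09526

3.095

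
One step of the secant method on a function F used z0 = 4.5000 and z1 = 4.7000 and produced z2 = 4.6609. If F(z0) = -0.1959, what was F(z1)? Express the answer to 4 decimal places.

0.0476

The secant line through (4.5000, -0.1959) and (4.7000, F(z1)) crosses zero at z2 = 4.6609.
So (4.5000, -0.1959), (4.7000, F(z1)), (4.6609, 0) are collinear:
F(z1) = -0.1959 · (4.7000 − 4.6609) / (4.5000 − 4.6609) = -0.1959 · (0.039100)/(-0.160900) = 0.047605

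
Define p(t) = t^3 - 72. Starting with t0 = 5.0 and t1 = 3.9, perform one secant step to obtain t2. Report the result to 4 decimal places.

4.1124

p(5.0) = 53.000000, p(3.9) = -12.681000
t2 = 3.900000 − (-12.681000)·(3.900000 − 5.000000) / (-12.681000 − 53.000000) = 3.900000 − (13.949100)/(-65.681000) = 4.112376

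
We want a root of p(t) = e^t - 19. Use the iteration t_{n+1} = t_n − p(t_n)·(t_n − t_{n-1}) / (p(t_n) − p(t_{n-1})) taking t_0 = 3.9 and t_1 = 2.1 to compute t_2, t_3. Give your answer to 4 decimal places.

p(3.9) = 30.402449, p(2.1) = -10.833830
t_2 = 2.100000 − (-10.833830)·(2.100000 − 3.900000) / (-10.833830 − 30.402449) = 2.100000 − (19.500894)/(-41.236279) = 2.572906
p(2.572906) = -5.896148
t_3 = 2.572906 − (-5.896148)·(2.572906 − 2.100000) / (-5.896148 − (-10.833830)) = 2.572906 − (-2.788325)/(4.937682) = 3.137609

2.5729, 3.1376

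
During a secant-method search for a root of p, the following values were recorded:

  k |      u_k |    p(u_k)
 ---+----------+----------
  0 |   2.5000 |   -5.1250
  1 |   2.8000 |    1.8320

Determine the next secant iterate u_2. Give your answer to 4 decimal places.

2.7210

u_2 = 2.8000 − 1.8320·(2.8000 − 2.5000) / (1.8320 − (-5.1250))
   = 2.8000 − (0.549600)/(6.957000) = 2.721000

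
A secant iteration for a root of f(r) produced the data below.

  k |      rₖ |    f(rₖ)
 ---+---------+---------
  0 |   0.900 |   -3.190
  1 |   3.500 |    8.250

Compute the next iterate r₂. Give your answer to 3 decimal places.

1.625

r₂ = 3.500 − 8.250·(3.500 − 0.900) / (8.250 − (-3.190))
   = 3.500 − (21.45000)/(11.44000) = 1.62500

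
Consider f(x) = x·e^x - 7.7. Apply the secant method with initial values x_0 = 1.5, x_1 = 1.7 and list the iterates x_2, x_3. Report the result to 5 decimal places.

f(1.5) = -0.9774664, f(1.7) = 1.6057106
x_2 = 1.7000000 − 1.6057106·(1.7000000 − 1.5000000) / (1.6057106 − (-0.9774664)) = 1.7000000 − (0.3211421)/(2.5831770) = 1.5756794
f(1.5756794) = -0.0831268
x_3 = 1.5756794 − (-0.0831268)·(1.5756794 − 1.7000000) / (-0.0831268 − 1.6057106) = 1.5756794 − (0.0103344)/(-1.6888374) = 1.5817986

1.57568, 1.58180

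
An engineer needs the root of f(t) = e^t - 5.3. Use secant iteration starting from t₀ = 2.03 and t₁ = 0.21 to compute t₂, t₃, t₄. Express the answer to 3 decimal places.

1.370, 1.956, 1.625

f(2.03) = 2.31409, f(0.21) = -4.06632
t₂ = 0.21000 − (-4.06632)·(0.21000 − 2.03000) / (-4.06632 − 2.31409) = 0.21000 − (7.40071)/(-6.38041) = 1.36991
f(1.36991) = -1.36500
t₃ = 1.36991 − (-1.36500)·(1.36991 − 0.21000) / (-1.36500 − (-4.06632)) = 1.36991 − (-1.58328)/(2.70132) = 1.95602
f(1.95602) = 1.77115
t₄ = 1.95602 − 1.77115·(1.95602 − 1.36991) / (1.77115 − (-1.36500)) = 1.95602 − (1.03809)/(3.13615) = 1.62501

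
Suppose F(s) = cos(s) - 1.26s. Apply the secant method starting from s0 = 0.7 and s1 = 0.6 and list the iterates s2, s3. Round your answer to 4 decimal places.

F(0.7) = -0.117158, F(0.6) = 0.069336
s2 = 0.600000 − 0.069336·(0.600000 − 0.700000) / (0.069336 − (-0.117158)) = 0.600000 − (-0.006934)/(0.186493) = 0.637179
F(0.637179) = 0.000932
s3 = 0.637179 − 0.000932·(0.637179 − 0.600000) / (0.000932 − 0.069336) = 0.637179 − (0.000035)/(-0.068403) = 0.637685

0.6372, 0.6377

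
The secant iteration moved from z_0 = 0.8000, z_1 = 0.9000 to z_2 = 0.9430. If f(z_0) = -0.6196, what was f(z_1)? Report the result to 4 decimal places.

-0.1863

The secant line through (0.8000, -0.6196) and (0.9000, f(z_1)) crosses zero at z_2 = 0.9430.
So (0.8000, -0.6196), (0.9000, f(z_1)), (0.9430, 0) are collinear:
f(z_1) = -0.6196 · (0.9000 − 0.9430) / (0.8000 − 0.9430) = -0.6196 · (-0.043000)/(-0.143000) = -0.186313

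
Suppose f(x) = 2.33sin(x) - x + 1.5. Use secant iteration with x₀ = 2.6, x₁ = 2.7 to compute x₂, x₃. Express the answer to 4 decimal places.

f(2.6) = 0.101118, f(2.7) = -0.204205
x₂ = 2.700000 − (-0.204205)·(2.700000 − 2.600000) / (-0.204205 − 0.101118) = 2.700000 − (-0.020420)/(-0.305323) = 2.633118
f(2.633118) = 0.001231
x₃ = 2.633118 − 0.001231·(2.633118 − 2.700000) / (0.001231 − (-0.204205)) = 2.633118 − (-0.000082)/(0.205435) = 2.633519

2.6331, 2.6335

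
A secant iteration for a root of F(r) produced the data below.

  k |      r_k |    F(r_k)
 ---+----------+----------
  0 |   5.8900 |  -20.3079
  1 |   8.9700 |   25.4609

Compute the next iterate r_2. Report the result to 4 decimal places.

r_2 = 8.9700 − 25.4609·(8.9700 − 5.8900) / (25.4609 − (-20.3079))
   = 8.9700 − (78.419572)/(45.768800) = 7.256615

7.2566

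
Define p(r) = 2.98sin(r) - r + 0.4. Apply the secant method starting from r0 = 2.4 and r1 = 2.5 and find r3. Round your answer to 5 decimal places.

p(2.4) = 0.0128803, p(2.5) = -0.3165530
r2 = 2.5000000 − (-0.3165530)·(2.5000000 − 2.4000000) / (-0.3165530 − 0.0128803) = 2.5000000 − (-0.0316553)/(-0.3294333) = 2.4039098
p(2.4039098) = 0.0003635
r3 = 2.4039098 − 0.0003635·(2.4039098 − 2.5000000) / (0.0003635 − (-0.3165530)) = 2.4039098 − (-0.0000349)/(0.3169165) = 2.4040200

2.40402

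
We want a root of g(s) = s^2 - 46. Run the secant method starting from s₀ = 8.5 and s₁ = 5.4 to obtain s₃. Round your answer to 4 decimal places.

6.8020

g(8.5) = 26.250000, g(5.4) = -16.840000
s₂ = 5.400000 − (-16.840000)·(5.400000 − 8.500000) / (-16.840000 − 26.250000) = 5.400000 − (52.204000)/(-43.090000) = 6.611511
g(6.611511) = -2.287925
s₃ = 6.611511 − (-2.287925)·(6.611511 − 5.400000) / (-2.287925 − (-16.840000)) = 6.611511 − (-2.771846)/(14.552075) = 6.801989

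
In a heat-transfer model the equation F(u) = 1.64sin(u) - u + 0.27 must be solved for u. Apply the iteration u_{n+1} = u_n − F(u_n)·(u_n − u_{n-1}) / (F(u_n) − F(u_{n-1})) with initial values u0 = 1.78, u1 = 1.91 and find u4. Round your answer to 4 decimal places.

F(1.78) = 0.094242, F(1.91) = -0.093447
u2 = 1.910000 − (-0.093447)·(1.910000 − 1.780000) / (-0.093447 − 0.094242) = 1.910000 − (-0.012148)/(-0.187690) = 1.845275
F(1.845275) = 0.003334
u3 = 1.845275 − 0.003334·(1.845275 − 1.910000) / (0.003334 − (-0.093447)) = 1.845275 − (-0.000216)/(0.096781) = 1.847505
F(1.847505) = 0.000109
u4 = 1.847505 − 0.000109·(1.847505 − 1.845275) / (0.000109 − 0.003334) = 1.847505 − (0.000000)/(-0.003225) = 1.847580

1.8476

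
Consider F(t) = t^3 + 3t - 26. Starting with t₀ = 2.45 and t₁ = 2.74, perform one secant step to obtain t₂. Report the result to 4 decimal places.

F(2.45) = -3.943875, F(2.74) = 2.790824
t₂ = 2.740000 − 2.790824·(2.740000 − 2.450000) / (2.790824 − (-3.943875)) = 2.740000 − (0.809339)/(6.734699) = 2.619826

2.6198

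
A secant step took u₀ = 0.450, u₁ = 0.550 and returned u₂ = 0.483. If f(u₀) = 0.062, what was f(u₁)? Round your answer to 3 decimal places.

The secant line through (0.450, 0.062) and (0.550, f(u₁)) crosses zero at u₂ = 0.483.
So (0.450, 0.062), (0.550, f(u₁)), (0.483, 0) are collinear:
f(u₁) = 0.062 · (0.550 − 0.483) / (0.450 − 0.483) = 0.062 · (0.06700)/(-0.03300) = -0.12588

-0.126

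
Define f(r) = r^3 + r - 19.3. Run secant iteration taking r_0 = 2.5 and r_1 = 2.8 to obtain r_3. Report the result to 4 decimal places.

2.5578

f(2.5) = -1.175000, f(2.8) = 5.452000
r_2 = 2.800000 − 5.452000·(2.800000 − 2.500000) / (5.452000 − (-1.175000)) = 2.800000 − (1.635600)/(6.627000) = 2.553191
f(2.553191) = -0.103098
r_3 = 2.553191 − (-0.103098)·(2.553191 − 2.800000) / (-0.103098 − 5.452000) = 2.553191 − (0.025445)/(-5.555098) = 2.557772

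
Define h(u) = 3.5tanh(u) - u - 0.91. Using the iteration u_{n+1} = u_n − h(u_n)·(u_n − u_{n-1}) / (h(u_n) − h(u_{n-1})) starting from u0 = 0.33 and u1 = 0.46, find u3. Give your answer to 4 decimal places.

0.3900

h(0.33) = -0.125177, h(0.46) = 0.135295
u2 = 0.460000 − 0.135295·(0.460000 − 0.330000) / (0.135295 − (-0.125177)) = 0.460000 − (0.017588)/(0.260472) = 0.392475
h(0.392475) = 0.004747
u3 = 0.392475 − 0.004747·(0.392475 − 0.460000) / (0.004747 − 0.135295) = 0.392475 − (-0.000321)/(-0.130548) = 0.390020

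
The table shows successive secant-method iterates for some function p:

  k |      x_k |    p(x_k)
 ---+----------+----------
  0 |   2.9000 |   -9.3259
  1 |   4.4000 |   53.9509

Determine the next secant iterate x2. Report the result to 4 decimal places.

3.1211

x2 = 4.4000 − 53.9509·(4.4000 − 2.9000) / (53.9509 − (-9.3259))
   = 4.4000 − (80.926350)/(63.276800) = 3.121074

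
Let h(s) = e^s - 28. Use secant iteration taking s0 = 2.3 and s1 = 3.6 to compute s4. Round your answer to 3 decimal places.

h(2.3) = -18.02582, h(3.6) = 8.59823
s2 = 3.60000 − 8.59823·(3.60000 − 2.30000) / (8.59823 − (-18.02582)) = 3.60000 − (11.17770)/(26.62405) = 3.18017
h(3.18017) = -3.94927
s3 = 3.18017 − (-3.94927)·(3.18017 − 3.60000) / (-3.94927 − 8.59823) = 3.18017 − (1.65804)/(-12.54751) = 3.31231
h(3.31231) = -0.55164
s4 = 3.31231 − (-0.55164)·(3.31231 − 3.18017) / (-0.55164 − (-3.94927)) = 3.31231 − (-0.07289)/(3.39763) = 3.33376

3.334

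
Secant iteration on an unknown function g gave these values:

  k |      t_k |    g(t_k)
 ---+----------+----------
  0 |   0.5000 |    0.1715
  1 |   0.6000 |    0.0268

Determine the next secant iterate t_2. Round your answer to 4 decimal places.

t_2 = 0.6000 − 0.0268·(0.6000 − 0.5000) / (0.0268 − 0.1715)
   = 0.6000 − (0.002680)/(-0.144700) = 0.618521

0.6185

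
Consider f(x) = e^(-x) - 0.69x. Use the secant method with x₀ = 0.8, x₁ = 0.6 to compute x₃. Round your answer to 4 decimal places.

0.7115

f(0.8) = -0.102671, f(0.6) = 0.134812
x₂ = 0.600000 − 0.134812·(0.600000 − 0.800000) / (0.134812 − (-0.102671)) = 0.600000 − (-0.026962)/(0.237483) = 0.713534
f(0.713534) = -0.002429
x₃ = 0.713534 − (-0.002429)·(0.713534 − 0.600000) / (-0.002429 − 0.134812) = 0.713534 − (-0.000276)/(-0.137240) = 0.711525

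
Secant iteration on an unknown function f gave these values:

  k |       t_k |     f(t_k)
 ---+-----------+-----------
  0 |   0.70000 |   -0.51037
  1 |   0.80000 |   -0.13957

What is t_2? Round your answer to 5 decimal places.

0.83764

t_2 = 0.80000 − (-0.13957)·(0.80000 − 0.70000) / (-0.13957 − (-0.51037))
   = 0.80000 − (-0.0139570)/(0.3708000) = 0.8376402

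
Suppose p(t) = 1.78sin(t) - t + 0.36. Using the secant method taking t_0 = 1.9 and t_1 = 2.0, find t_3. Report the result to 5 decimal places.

p(1.9) = 0.1444142, p(2.0) = -0.0214506
t_2 = 2.0000000 − (-0.0214506)·(2.0000000 − 1.9000000) / (-0.0214506 − 0.1444142) = 2.0000000 − (-0.0021451)/(-0.1658647) = 1.9870674
p(1.9870674) = 0.0009261
t_3 = 1.9870674 − 0.0009261·(1.9870674 − 2.0000000) / (0.0009261 − (-0.0214506)) = 1.9870674 − (-0.0000120)/(0.0223766) = 1.9876026

1.98760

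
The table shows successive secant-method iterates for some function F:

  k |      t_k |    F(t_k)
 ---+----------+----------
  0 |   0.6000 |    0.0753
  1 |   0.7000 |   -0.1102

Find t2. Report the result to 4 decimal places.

0.6406

t2 = 0.7000 − (-0.1102)·(0.7000 − 0.6000) / (-0.1102 − 0.0753)
   = 0.7000 − (-0.011020)/(-0.185500) = 0.640593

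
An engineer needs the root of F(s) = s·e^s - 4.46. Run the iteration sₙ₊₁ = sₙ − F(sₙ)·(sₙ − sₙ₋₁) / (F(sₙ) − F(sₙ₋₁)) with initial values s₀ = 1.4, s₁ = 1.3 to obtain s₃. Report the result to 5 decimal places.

1.26235

F(1.4) = 1.2172800, F(1.3) = 0.3100857
s₂ = 1.3000000 − 0.3100857·(1.3000000 − 1.4000000) / (0.3100857 − 1.2172800) = 1.3000000 − (-0.0310086)/(-0.9071943) = 1.2658193
F(1.2658193) = 0.0285909
s₃ = 1.2658193 − 0.0285909·(1.2658193 − 1.3000000) / (0.0285909 − 0.3100857) = 1.2658193 − (-0.0009773)/(-0.2814948) = 1.2623476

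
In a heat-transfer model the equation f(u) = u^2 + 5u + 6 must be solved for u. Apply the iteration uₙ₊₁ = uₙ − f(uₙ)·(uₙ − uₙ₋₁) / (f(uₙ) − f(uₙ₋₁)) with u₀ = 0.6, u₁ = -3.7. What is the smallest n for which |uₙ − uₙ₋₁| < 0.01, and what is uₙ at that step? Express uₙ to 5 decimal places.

n = 7, uₙ = -3.00013

f(0.6) = 9.3600000, f(-3.7) = 1.1900000
u₂ = -3.7000000 − 1.1900000·(-4.3000000)/(-8.1700000) = -4.3263158;  |Δ| = 0.6263158
f(-4.3263158) = 3.0854294
u₃ = -4.3263158 − 3.0854294·(-0.6263158)/(1.8954294) = -3.3067826;  |Δ| = 1.0195332
f(-3.3067826) = 0.4008982
u₄ = -3.3067826 − 0.4008982·(1.0195332)/(-2.6845312) = -3.1545292;  |Δ| = 0.1522534
f(-3.1545292) = 0.1784085
u₅ = -3.1545292 − 0.1784085·(0.1522534)/(-0.2224897) = -3.0324413;  |Δ| = 0.1220879
f(-3.0324413) = 0.0334938
u₆ = -3.0324413 − 0.0334938·(0.1220879)/(-0.1449147) = -3.0042235;  |Δ| = 0.0282178
f(-3.0042235) = 0.0042413
u₇ = -3.0042235 − 0.0042413·(0.0282178)/(-0.0292524) = -3.0001322;  |Δ| = 0.0040913
|u₇ − u₆| = 0.0040913 < 0.01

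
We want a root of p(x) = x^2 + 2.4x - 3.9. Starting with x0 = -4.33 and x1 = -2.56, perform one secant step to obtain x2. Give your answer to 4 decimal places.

p(-4.33) = 4.456900, p(-2.56) = -3.490400
x2 = -2.560000 − (-3.490400)·(-2.560000 − (-4.330000)) / (-3.490400 − 4.456900) = -2.560000 − (-6.178008)/(-7.947300) = -3.337372

-3.3374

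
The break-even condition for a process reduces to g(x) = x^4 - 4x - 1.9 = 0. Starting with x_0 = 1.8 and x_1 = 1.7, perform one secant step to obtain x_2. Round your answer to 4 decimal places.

1.7199

g(1.8) = 1.397600, g(1.7) = -0.347900
x_2 = 1.700000 − (-0.347900)·(1.700000 − 1.800000) / (-0.347900 − 1.397600) = 1.700000 − (0.034790)/(-1.745500) = 1.719931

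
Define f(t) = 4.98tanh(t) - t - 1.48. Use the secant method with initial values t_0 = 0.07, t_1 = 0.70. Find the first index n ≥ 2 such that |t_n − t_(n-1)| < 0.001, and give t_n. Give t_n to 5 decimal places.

n = 5, t_n = 0.39628

f(0.07) = -1.2019683, f(0.70) = 0.8297515
t_2 = 0.7000000 − 0.8297515·(0.6300000)/(2.0317198) = 0.4427089;  |Δ| = 0.2572911
f(0.4427089) = 0.1484099
t_3 = 0.4427089 − 0.1484099·(-0.2572911)/(-0.6813416) = 0.3866657;  |Δ| = 0.0560432
f(0.3866657) = -0.0316244
t_4 = 0.3866657 − (-0.0316244)·(-0.0560432)/(-0.1800343) = 0.3965101;  |Δ| = 0.0098444
f(0.3965101) = 0.0007453
t_5 = 0.3965101 − 0.0007453·(0.0098444)/(0.0323696) = 0.3962834;  |Δ| = 0.0002267
|t_5 − t_4| = 0.0002267 < 0.001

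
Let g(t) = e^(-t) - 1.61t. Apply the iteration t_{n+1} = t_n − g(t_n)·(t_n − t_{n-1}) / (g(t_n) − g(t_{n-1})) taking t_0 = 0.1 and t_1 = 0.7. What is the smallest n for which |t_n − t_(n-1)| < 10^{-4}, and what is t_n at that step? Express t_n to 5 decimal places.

n = 5, t_n = 0.41156

g(0.1) = 0.7438374, g(0.7) = -0.6304147
t_2 = 0.7000000 − (-0.6304147)·(0.6000000)/(-1.3742521) = 0.4247602;  |Δ| = 0.2752398
g(0.4247602) = -0.0299374
t_3 = 0.4247602 − (-0.0299374)·(-0.2752398)/(0.6004773) = 0.4110379;  |Δ| = 0.0137224
g(0.4110379) = 0.0011909
t_4 = 0.4110379 − 0.0011909·(-0.0137224)/(0.0311283) = 0.4115628;  |Δ| = 0.0005250
g(0.4115628) = -0.0000023
t_5 = 0.4115628 − (-0.0000023)·(0.0005250)/(-0.0011931) = 0.4115618;  |Δ| = 0.0000010
|t_5 − t_4| = 0.0000010 < 10^{-4}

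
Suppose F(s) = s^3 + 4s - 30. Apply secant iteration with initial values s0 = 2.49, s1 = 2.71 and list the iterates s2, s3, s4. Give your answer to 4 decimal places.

F(2.49) = -4.601751, F(2.71) = 0.742511
s2 = 2.710000 − 0.742511·(2.710000 − 2.490000) / (0.742511 − (-4.601751)) = 2.710000 − (0.163352)/(5.344262) = 2.679434
F(2.679434) = -0.045624
s3 = 2.679434 − (-0.045624)·(2.679434 − 2.710000) / (-0.045624 − 0.742511) = 2.679434 − (0.001395)/(-0.788135) = 2.681203
F(2.681203) = -0.000411
s4 = 2.681203 − (-0.000411)·(2.681203 − 2.679434) / (-0.000411 − (-0.045624)) = 2.681203 − (-0.000001)/(0.045213) = 2.681220

2.6794, 2.6812, 2.6812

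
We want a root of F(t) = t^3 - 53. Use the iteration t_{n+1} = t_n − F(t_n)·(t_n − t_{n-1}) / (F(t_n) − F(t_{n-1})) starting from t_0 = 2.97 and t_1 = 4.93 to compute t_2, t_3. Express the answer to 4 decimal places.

F(2.97) = -26.801927, F(4.93) = 66.823157
t_2 = 4.930000 − 66.823157·(4.930000 − 2.970000) / (66.823157 − (-26.801927)) = 4.930000 − (130.973388)/(93.625084) = 3.531087
F(3.531087) = -8.972392
t_3 = 3.531087 − (-8.972392)·(3.531087 − 4.930000) / (-8.972392 − 66.823157) = 3.531087 − (12.551599)/(-75.795549) = 3.696685

3.5311, 3.6967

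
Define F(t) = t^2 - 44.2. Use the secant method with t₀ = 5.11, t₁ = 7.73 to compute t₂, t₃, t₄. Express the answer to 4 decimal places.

6.5187, 6.6385, 6.6484

F(5.11) = -18.087900, F(7.73) = 15.552900
t₂ = 7.730000 − 15.552900·(7.730000 − 5.110000) / (15.552900 − (-18.087900)) = 7.730000 − (40.748598)/(33.640800) = 6.518715
F(6.518715) = -1.706355
t₃ = 6.518715 − (-1.706355)·(6.518715 − 7.730000) / (-1.706355 − 15.552900) = 6.518715 − (2.066883)/(-17.259255) = 6.638470
F(6.638470) = -0.130716
t₄ = 6.638470 − (-0.130716)·(6.638470 − 6.518715) / (-0.130716 − (-1.706355)) = 6.638470 − (-0.015654)/(1.575639) = 6.648405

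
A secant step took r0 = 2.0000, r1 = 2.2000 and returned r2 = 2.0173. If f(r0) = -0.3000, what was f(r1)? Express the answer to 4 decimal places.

The secant line through (2.0000, -0.3000) and (2.2000, f(r1)) crosses zero at r2 = 2.0173.
So (2.0000, -0.3000), (2.2000, f(r1)), (2.0173, 0) are collinear:
f(r1) = -0.3000 · (2.2000 − 2.0173) / (2.0000 − 2.0173) = -0.3000 · (0.182700)/(-0.017300) = 3.168208

3.1682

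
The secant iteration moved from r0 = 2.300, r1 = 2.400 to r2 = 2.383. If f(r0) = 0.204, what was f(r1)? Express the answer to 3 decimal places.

-0.042

The secant line through (2.300, 0.204) and (2.400, f(r1)) crosses zero at r2 = 2.383.
So (2.300, 0.204), (2.400, f(r1)), (2.383, 0) are collinear:
f(r1) = 0.204 · (2.400 − 2.383) / (2.300 − 2.383) = 0.204 · (0.01700)/(-0.08300) = -0.04178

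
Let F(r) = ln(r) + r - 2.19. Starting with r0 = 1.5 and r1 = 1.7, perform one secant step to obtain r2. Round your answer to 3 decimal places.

F(1.5) = -0.28453, F(1.7) = 0.04063
r2 = 1.70000 − 0.04063·(1.70000 − 1.50000) / (0.04063 − (-0.28453)) = 1.70000 − (0.00813)/(0.32516) = 1.67501

1.675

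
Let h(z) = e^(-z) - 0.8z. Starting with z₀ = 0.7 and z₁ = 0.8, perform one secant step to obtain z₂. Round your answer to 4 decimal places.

h(0.7) = -0.063415, h(0.8) = -0.190671
z₂ = 0.800000 − (-0.190671)·(0.800000 − 0.700000) / (-0.190671 − (-0.063415)) = 0.800000 − (-0.019067)/(-0.127256) = 0.650168

0.6502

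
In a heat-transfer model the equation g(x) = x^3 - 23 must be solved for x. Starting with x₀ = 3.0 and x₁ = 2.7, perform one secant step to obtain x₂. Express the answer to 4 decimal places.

2.8360

g(3.0) = 4.000000, g(2.7) = -3.317000
x₂ = 2.700000 − (-3.317000)·(2.700000 − 3.000000) / (-3.317000 − 4.000000) = 2.700000 − (0.995100)/(-7.317000) = 2.835998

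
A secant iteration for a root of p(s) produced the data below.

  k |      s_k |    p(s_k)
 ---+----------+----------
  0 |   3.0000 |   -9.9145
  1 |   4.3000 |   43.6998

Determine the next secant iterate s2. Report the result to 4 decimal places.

s2 = 4.3000 − 43.6998·(4.3000 − 3.0000) / (43.6998 − (-9.9145))
   = 4.3000 − (56.809740)/(53.614300) = 3.240399

3.2404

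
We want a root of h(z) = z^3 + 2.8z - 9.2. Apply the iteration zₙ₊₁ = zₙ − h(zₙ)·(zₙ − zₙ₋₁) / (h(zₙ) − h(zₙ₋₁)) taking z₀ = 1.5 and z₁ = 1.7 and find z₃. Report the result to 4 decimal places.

1.6579

h(1.5) = -1.625000, h(1.7) = 0.473000
z₂ = 1.700000 − 0.473000·(1.700000 − 1.500000) / (0.473000 − (-1.625000)) = 1.700000 − (0.094600)/(2.098000) = 1.654909
h(1.654909) = -0.033911
z₃ = 1.654909 − (-0.033911)·(1.654909 − 1.700000) / (-0.033911 − 0.473000) = 1.654909 − (0.001529)/(-0.506911) = 1.657926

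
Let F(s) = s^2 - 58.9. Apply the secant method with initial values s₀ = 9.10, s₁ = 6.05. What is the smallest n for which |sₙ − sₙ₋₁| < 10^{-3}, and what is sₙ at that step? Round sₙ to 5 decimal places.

n = 5, sₙ = 7.67463

F(9.10) = 23.9100000, F(6.05) = -22.2975000
s₂ = 6.0500000 − (-22.2975000)·(-3.0500000)/(-46.2075000) = 7.5217822;  |Δ| = 1.4717822
F(7.5217822) = -2.3227929
s₃ = 7.5217822 − (-2.3227929)·(1.4717822)/(19.9747071) = 7.6929309;  |Δ| = 0.1711487
F(7.6929309) = 0.2811855
s₄ = 7.6929309 − 0.2811855·(0.1711487)/(2.6039783) = 7.6744497;  |Δ| = 0.0184812
F(7.6744497) = -0.0028215
s₅ = 7.6744497 − (-0.0028215)·(-0.0184812)/(-0.2840070) = 7.6746333;  |Δ| = 0.0001836
|s₅ − s₄| = 0.0001836 < 10^{-3}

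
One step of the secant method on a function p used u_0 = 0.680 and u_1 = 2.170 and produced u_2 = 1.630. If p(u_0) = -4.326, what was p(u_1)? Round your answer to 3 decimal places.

The secant line through (0.680, -4.326) and (2.170, p(u_1)) crosses zero at u_2 = 1.630.
So (0.680, -4.326), (2.170, p(u_1)), (1.630, 0) are collinear:
p(u_1) = -4.326 · (2.170 − 1.630) / (0.680 − 1.630) = -4.326 · (0.54000)/(-0.95000) = 2.45899

2.459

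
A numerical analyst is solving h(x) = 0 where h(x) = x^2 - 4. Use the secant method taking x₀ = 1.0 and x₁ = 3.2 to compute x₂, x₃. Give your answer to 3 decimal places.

h(1.0) = -3.00000, h(3.2) = 6.24000
x₂ = 3.20000 − 6.24000·(3.20000 − 1.00000) / (6.24000 − (-3.00000)) = 3.20000 − (13.72800)/(9.24000) = 1.71429
h(1.71429) = -1.06122
x₃ = 1.71429 − (-1.06122)·(1.71429 − 3.20000) / (-1.06122 − 6.24000) = 1.71429 − (1.57668)/(-7.30122) = 1.93023

1.714, 1.930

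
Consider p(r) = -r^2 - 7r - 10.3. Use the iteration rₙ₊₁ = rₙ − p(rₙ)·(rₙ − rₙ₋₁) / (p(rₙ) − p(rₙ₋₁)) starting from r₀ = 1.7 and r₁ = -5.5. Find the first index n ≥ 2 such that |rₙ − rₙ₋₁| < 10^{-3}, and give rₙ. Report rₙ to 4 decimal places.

p(1.7) = -25.090000, p(-5.5) = -2.050000
r₂ = -5.500000 − (-2.050000)·(-7.200000)/(23.040000) = -6.140625;  |Δ| = 0.640625
p(-6.140625) = -5.022900
r₃ = -6.140625 − (-5.022900)·(-0.640625)/(-2.972900) = -5.058249;  |Δ| = 1.082376
p(-5.058249) = -0.478140
r₄ = -5.058249 − (-0.478140)·(1.082376)/(4.544760) = -4.944376;  |Δ| = 0.113873
p(-4.944376) = -0.136221
r₅ = -4.944376 − (-0.136221)·(0.113873)/(0.341919) = -4.899008;  |Δ| = 0.045367
p(-4.899008) = -0.007224
r₆ = -4.899008 − (-0.007224)·(0.045367)/(0.128997) = -4.896468;  |Δ| = 0.002541
p(-4.896468) = -0.000122
r₇ = -4.896468 − (-0.000122)·(0.002541)/(0.007103) = -4.896424;  |Δ| = 0.000044
|r₇ − r₆| = 0.000044 < 10^{-3}

n = 7, rₙ = -4.8964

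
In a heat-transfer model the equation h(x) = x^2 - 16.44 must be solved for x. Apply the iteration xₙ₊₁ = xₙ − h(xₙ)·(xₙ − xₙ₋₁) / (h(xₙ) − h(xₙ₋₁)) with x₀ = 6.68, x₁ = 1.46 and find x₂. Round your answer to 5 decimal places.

3.21779

h(6.68) = 28.1824000, h(1.46) = -14.3084000
x₂ = 1.4600000 − (-14.3084000)·(1.4600000 − 6.6800000) / (-14.3084000 − 28.1824000) = 1.4600000 − (74.6898480)/(-42.4908000) = 3.2177887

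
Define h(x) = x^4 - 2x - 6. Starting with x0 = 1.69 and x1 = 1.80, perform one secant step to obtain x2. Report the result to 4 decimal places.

1.7534

h(1.69) = -1.222693, h(1.80) = 0.897600
x2 = 1.800000 − 0.897600·(1.800000 − 1.690000) / (0.897600 − (-1.222693)) = 1.800000 − (0.098736)/(2.120293) = 1.753433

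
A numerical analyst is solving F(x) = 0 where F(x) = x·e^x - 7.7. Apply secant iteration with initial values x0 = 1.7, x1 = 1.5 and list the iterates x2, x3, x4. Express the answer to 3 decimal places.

F(1.7) = 1.60571, F(1.5) = -0.97747
x2 = 1.50000 − (-0.97747)·(1.50000 − 1.70000) / (-0.97747 − 1.60571) = 1.50000 − (0.19549)/(-2.58318) = 1.57568
F(1.57568) = -0.08313
x3 = 1.57568 − (-0.08313)·(1.57568 − 1.50000) / (-0.08313 − (-0.97747)) = 1.57568 − (-0.00629)/(0.89434) = 1.58271
F(1.58271) = 0.00488
x4 = 1.58271 − 0.00488·(1.58271 − 1.57568) / (0.00488 − (-0.08313)) = 1.58271 − (0.00003)/(0.08801) = 1.58232

1.576, 1.583, 1.582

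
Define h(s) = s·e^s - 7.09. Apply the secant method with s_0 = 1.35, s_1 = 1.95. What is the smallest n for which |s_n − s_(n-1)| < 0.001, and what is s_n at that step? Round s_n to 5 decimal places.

n = 5, s_n = 1.53206

h(1.35) = -1.8824755, h(1.95) = 6.6159408
s_2 = 1.9500000 − 6.6159408·(0.6000000)/(8.4984163) = 1.4829054;  |Δ| = 0.4670946
h(1.4829054) = -0.5567230
s_3 = 1.4829054 − (-0.5567230)·(-0.4670946)/(-7.1726638) = 1.5191600;  |Δ| = 0.0362546
h(1.5191600) = -0.1498902
s_4 = 1.5191600 − (-0.1498902)·(0.0362546)/(0.4068328) = 1.5325174;  |Δ| = 0.0133574
h(1.5325174) = 0.0052754
s_5 = 1.5325174 − 0.0052754·(0.0133574)/(0.1551657) = 1.5320633;  |Δ| = 0.0004541
|s_5 − s_4| = 0.0004541 < 0.001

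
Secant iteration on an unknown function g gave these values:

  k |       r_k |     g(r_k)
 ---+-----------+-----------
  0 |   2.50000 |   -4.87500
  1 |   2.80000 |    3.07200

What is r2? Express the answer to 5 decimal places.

r2 = 2.80000 − 3.07200·(2.80000 − 2.50000) / (3.07200 − (-4.87500))
   = 2.80000 − (0.9216000)/(7.9470000) = 2.6840317

2.68403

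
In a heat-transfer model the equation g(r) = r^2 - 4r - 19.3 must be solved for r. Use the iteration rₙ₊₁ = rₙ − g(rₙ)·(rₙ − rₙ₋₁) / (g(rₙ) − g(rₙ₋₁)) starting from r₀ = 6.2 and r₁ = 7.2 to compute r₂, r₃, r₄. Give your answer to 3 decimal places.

g(6.2) = -5.66000, g(7.2) = 3.74000
r₂ = 7.20000 − 3.74000·(7.20000 − 6.20000) / (3.74000 − (-5.66000)) = 7.20000 − (3.74000)/(9.40000) = 6.80213
g(6.80213) = -0.23957
r₃ = 6.80213 − (-0.23957)·(6.80213 − 7.20000) / (-0.23957 − 3.74000) = 6.80213 − (0.09532)/(-3.97957) = 6.82608
g(6.82608) = -0.00896
r₄ = 6.82608 − (-0.00896)·(6.82608 − 6.80213) / (-0.00896 − (-0.23957)) = 6.82608 − (-0.00021)/(0.23061) = 6.82701

6.802, 6.826, 6.827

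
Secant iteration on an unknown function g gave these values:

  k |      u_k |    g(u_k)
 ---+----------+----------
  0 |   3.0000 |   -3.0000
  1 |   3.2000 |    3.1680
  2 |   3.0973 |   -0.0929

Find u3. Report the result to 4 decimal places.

u3 = 3.0973 − (-0.0929)·(3.0973 − 3.2000) / (-0.0929 − 3.1680)
   = 3.0973 − (0.009541)/(-3.260900) = 3.100226

3.1002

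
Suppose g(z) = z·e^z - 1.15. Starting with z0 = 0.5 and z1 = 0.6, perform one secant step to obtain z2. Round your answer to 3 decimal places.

g(0.5) = -0.32564, g(0.6) = -0.05673
z2 = 0.60000 − (-0.05673)·(0.60000 − 0.50000) / (-0.05673 − (-0.32564)) = 0.60000 − (-0.00567)/(0.26891) = 0.62110

0.621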